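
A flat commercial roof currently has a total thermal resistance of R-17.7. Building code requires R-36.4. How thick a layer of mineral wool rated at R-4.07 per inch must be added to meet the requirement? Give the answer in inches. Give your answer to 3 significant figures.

4.59 in

ΔR = 36.4 − 17.7 = 18.7 ft²·°F·h/BTU
L = ΔR / (R/in) = 18.7/4.07 = 4.595 in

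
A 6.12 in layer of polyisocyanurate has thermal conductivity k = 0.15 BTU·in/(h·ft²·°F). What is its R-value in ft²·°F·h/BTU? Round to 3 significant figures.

R = L/k = 6.12/0.15 = 40.8 ft²·°F·h/BTU

40.8 ft²·°F·h/BTU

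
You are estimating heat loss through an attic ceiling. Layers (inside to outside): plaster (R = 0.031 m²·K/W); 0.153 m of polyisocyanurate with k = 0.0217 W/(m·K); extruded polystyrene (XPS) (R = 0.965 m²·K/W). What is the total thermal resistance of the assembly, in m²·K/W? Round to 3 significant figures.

0.153/0.0217 = 7.051
R_total = 0.031 + 7.051 + 0.965 = 8.047 m²·K/W

8.05 m²·K/W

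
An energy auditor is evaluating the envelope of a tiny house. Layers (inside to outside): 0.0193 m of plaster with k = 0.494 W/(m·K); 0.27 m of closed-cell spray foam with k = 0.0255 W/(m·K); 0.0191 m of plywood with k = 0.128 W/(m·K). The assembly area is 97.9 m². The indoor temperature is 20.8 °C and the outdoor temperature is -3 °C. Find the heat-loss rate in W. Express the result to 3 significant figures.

0.0193/0.494 = 0.03907
0.27/0.0255 = 10.59
0.0191/0.128 = 0.1492
R_total = 0.03907 + 10.59 + 0.1492 = 10.78 m²·K/W
Q = A·ΔT/R = 97.9 × (20.8 − (-3)) / 10.78 = 216.2 W

216 W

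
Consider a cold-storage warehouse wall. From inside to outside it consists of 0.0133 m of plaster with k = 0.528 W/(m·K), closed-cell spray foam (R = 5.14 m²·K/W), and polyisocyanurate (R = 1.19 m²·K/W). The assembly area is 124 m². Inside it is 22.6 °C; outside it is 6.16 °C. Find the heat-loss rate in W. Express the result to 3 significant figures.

321 W

0.0133/0.528 = 0.02519
R_total = 0.02519 + 5.14 + 1.19 = 6.355 m²·K/W
Q = A·ΔT/R = 124 × (22.6 − 6.16) / 6.355 = 320.8 W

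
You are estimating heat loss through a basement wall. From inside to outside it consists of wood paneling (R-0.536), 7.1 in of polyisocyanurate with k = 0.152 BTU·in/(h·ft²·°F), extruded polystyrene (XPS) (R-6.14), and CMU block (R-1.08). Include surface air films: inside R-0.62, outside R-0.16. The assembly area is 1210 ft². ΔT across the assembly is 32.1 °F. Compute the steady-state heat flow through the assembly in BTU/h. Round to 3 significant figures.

703 BTU/h

7.1/0.152 = 46.71
R_total = 0.62 + 0.536 + 46.71 + 6.14 + 1.08 + 0.16 = 55.25 ft²·°F·h/BTU
Q = A·ΔT/R = 1210 × 32.1 / 55.25 = 703 BTU/h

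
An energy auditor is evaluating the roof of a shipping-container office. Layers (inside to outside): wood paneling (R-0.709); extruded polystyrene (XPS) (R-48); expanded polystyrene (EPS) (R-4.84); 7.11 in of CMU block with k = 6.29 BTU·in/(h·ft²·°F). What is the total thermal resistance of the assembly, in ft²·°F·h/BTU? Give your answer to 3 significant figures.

54.7 ft²·°F·h/BTU

7.11/6.29 = 1.13
R_total = 0.709 + 48 + 4.84 + 1.13 = 54.68 ft²·°F·h/BTU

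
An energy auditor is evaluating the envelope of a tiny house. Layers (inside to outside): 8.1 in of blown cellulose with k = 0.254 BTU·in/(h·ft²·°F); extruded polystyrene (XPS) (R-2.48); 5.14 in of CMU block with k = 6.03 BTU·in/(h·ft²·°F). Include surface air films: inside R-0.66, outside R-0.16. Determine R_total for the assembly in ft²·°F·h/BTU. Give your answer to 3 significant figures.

8.1/0.254 = 31.89
5.14/6.03 = 0.8524
R_total = 0.66 + 31.89 + 2.48 + 0.8524 + 0.16 = 36.04 ft²·°F·h/BTU

36.0 ft²·°F·h/BTU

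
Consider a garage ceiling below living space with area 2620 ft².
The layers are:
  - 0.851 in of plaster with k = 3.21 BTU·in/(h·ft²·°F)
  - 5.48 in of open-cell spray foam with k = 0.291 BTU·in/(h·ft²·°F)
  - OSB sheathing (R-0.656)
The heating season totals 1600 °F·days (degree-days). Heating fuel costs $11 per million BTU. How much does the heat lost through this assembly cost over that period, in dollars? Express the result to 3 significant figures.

0.851/3.21 = 0.2651
5.48/0.291 = 18.83
R_total = 0.2651 + 18.83 + 0.656 = 19.75 ft²·°F·h/BTU
E = A × HDD × 24 / R = 2620 × 1600 × 24 / 19.75 = 5093000 BTU
Cost = 5093000/10⁶ × 11 = $56.03

56.0 dollars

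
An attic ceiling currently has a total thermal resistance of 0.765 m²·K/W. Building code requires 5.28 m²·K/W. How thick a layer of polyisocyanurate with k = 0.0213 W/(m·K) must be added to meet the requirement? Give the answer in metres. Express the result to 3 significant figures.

0.0962 m

ΔR = 5.28 − 0.765 = 4.515 m²·K/W
L = ΔR × k = 4.515 × 0.0213 = 0.09617 m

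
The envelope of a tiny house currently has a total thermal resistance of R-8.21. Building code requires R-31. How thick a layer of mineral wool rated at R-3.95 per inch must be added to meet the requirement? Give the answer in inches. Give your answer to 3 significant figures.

5.77 in

ΔR = 31 − 8.21 = 22.79 ft²·°F·h/BTU
L = ΔR / (R/in) = 22.79/3.95 = 5.77 in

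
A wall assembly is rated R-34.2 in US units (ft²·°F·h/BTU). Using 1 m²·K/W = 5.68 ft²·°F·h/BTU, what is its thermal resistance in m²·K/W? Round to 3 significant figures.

6.02 m²·K/W

R_SI = 34.2/5.68 = 6.021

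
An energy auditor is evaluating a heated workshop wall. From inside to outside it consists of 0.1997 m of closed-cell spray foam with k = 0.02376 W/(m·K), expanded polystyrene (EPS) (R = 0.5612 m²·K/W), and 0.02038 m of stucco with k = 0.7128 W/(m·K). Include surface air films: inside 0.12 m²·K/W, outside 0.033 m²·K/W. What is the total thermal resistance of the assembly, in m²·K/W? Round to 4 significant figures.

9.148 m²·K/W

0.1997/0.02376 = 8.4049
0.02038/0.7128 = 0.028591
R_total = 0.12 + 8.4049 + 0.5612 + 0.028591 + 0.033 = 9.1477 m²·K/W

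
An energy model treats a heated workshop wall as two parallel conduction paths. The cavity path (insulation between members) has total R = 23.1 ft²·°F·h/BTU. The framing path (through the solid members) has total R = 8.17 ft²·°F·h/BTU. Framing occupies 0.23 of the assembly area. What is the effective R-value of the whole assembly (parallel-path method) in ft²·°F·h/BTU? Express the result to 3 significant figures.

U_eff = 0.77/23.1 + 0.23/8.17 = 0.03333 + 0.02815 = 0.06149
R_eff = 1/U_eff = 16.26 ft²·°F·h/BTU

16.3 ft²·°F·h/BTU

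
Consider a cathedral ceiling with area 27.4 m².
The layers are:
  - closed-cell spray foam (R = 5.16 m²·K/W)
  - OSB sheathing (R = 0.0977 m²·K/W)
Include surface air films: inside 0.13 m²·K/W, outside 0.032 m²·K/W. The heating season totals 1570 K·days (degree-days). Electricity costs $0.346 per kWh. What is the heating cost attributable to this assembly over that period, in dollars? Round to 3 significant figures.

R_total = 0.13 + 5.16 + 0.0977 + 0.032 = 5.42 m²·K/W
E = A × HDD × 24 / R / 1000 = 27.4 × 1570 × 24 / 5.42 / 1000 = 190.5 kWh
Cost = 190.5 × 0.346 = $65.91

65.9 dollars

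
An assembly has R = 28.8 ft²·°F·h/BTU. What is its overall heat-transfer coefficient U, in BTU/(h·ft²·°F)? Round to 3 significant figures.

0.0347 BTU/(h·ft²·°F)

U = 1/R = 1/28.8 = 0.03472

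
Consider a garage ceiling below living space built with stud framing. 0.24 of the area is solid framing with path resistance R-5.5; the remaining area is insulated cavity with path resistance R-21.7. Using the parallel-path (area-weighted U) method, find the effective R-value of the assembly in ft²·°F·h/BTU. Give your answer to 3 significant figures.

U_eff = 0.76/21.7 + 0.24/5.5 = 0.03502 + 0.04364 = 0.07866
R_eff = 1/U_eff = 12.71 ft²·°F·h/BTU

12.7 ft²·°F·h/BTU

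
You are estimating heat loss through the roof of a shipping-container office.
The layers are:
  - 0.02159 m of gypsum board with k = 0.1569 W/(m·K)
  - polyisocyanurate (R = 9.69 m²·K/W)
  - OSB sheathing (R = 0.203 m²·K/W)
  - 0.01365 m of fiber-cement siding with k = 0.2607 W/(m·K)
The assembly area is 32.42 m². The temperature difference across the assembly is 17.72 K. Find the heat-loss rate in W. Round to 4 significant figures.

0.02159/0.1569 = 0.1376
0.01365/0.2607 = 0.052359
R_total = 0.1376 + 9.69 + 0.203 + 0.052359 = 10.083 m²·K/W
Q = A·ΔT/R = 32.42 × 17.72 / 10.083 = 56.976 W

56.98 W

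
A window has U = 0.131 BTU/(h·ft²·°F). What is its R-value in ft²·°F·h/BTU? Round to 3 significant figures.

7.63 ft²·°F·h/BTU

R = 1/U = 1/0.131 = 7.634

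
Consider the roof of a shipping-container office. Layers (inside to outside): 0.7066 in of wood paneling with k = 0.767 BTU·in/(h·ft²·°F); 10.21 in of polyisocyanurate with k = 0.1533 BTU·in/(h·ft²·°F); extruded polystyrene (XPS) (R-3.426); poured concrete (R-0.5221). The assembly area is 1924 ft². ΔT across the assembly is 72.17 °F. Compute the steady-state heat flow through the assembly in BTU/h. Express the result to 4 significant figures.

0.7066/0.767 = 0.92125
10.21/0.1533 = 66.601
R_total = 0.92125 + 66.601 + 3.426 + 0.5221 = 71.471 ft²·°F·h/BTU
Q = A·ΔT/R = 1924 × 72.17 / 71.471 = 1942.8 BTU/h

1943 BTU/h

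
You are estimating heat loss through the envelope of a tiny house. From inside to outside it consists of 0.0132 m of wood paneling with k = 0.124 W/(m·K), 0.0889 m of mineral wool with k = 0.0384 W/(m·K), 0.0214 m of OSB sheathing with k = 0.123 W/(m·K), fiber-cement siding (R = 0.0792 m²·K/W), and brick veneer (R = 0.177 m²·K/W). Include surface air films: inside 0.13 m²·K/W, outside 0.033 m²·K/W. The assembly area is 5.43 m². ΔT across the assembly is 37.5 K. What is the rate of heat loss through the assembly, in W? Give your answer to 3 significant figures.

0.0132/0.124 = 0.1065
0.0889/0.0384 = 2.315
0.0214/0.123 = 0.174
R_total = 0.13 + 0.1065 + 2.315 + 0.174 + 0.0792 + 0.177 + 0.033 = 3.015 m²·K/W
Q = A·ΔT/R = 5.43 × 37.5 / 3.015 = 67.54 W

67.5 W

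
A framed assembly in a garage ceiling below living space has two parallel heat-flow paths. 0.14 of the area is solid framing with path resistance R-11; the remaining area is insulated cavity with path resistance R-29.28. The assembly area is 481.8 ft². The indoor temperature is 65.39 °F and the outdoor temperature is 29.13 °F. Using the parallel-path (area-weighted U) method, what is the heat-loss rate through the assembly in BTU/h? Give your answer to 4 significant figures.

U_eff = 0.86/29.28 + 0.14/11 = 0.029372 + 0.012727 = 0.042099
R_eff = 1/U_eff = 23.754 ft²·°F·h/BTU
Q = 481.8 × (65.39 − 29.13) / 23.754 = 735.47 BTU/h

735.5 BTU/h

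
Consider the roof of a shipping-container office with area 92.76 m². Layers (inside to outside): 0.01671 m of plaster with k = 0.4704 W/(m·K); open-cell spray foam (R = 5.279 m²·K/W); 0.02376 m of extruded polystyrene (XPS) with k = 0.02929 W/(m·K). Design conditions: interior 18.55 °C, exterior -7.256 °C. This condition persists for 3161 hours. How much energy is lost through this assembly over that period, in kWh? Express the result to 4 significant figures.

0.01671/0.4704 = 0.035523
0.02376/0.02929 = 0.8112
R_total = 0.035523 + 5.279 + 0.8112 = 6.1257 m²·K/W
Q = 92.76 × (18.55 − (-7.256)) / 6.1257 = 390.77 W
E = 390.77 W × 3161 h / 1000 = 1235.2 kWh

1235 kWh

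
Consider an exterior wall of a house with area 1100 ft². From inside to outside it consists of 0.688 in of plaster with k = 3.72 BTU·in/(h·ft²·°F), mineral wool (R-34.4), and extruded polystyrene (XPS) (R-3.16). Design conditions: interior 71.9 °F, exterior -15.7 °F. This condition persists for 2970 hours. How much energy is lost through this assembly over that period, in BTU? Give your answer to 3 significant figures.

0.688/3.72 = 0.1849
R_total = 0.1849 + 34.4 + 3.16 = 37.74 ft²·°F·h/BTU
Q = 1100 × (71.9 − (-15.7)) / 37.74 = 2553 BTU/h
E = 2553 × 2970 = 7582000 BTU

7580000 BTU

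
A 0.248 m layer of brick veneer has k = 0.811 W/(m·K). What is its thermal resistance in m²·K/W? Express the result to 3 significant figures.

0.306 m²·K/W

R = L/k = 0.248/0.811 = 0.3058 m²·K/W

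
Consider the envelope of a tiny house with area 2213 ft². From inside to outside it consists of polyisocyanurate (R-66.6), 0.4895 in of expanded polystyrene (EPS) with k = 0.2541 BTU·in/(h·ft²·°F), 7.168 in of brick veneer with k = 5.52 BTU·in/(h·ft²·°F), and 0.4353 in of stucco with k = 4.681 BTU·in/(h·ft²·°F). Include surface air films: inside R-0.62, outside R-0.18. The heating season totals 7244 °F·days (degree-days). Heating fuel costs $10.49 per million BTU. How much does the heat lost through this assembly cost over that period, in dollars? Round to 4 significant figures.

57.07 dollars

0.4895/0.2541 = 1.9264
7.168/5.52 = 1.2986
0.4353/4.681 = 0.092993
R_total = 0.62 + 66.6 + 1.9264 + 1.2986 + 0.092993 + 0.18 = 70.718 ft²·°F·h/BTU
E = A × HDD × 24 / R = 2213 × 7244 × 24 / 70.718 = 5440500 BTU
Cost = 5440500/10⁶ × 10.49 = $57.071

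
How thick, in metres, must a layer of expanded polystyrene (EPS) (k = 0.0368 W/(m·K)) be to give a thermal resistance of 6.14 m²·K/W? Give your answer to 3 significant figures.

0.226 m

L = R·k = 6.14 × 0.0368 = 0.226 m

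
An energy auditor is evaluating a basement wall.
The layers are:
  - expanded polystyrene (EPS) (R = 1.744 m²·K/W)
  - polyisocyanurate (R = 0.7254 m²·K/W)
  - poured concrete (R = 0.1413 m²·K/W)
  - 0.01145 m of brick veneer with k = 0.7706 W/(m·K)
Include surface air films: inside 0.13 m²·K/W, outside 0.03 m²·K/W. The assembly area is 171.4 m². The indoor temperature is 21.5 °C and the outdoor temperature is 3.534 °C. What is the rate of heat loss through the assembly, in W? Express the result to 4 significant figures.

0.01145/0.7706 = 0.014859
R_total = 0.13 + 1.744 + 0.7254 + 0.1413 + 0.014859 + 0.03 = 2.7856 m²·K/W
Q = A·ΔT/R = 171.4 × (21.5 − 3.534) / 2.7856 = 1105.5 W

1105 W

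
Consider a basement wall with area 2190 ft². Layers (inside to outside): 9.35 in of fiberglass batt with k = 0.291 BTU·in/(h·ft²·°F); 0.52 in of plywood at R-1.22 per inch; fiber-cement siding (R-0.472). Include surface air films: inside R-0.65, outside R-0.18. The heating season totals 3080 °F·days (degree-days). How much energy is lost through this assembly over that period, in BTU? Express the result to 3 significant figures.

4750000 BTU

9.35/0.291 = 32.13
0.52 × 1.22 = 0.6344
R_total = 0.65 + 32.13 + 0.6344 + 0.472 + 0.18 = 34.07 ft²·°F·h/BTU
E = A × HDD × 24 / R = 2190 × 3080 × 24 / 34.07 = 4752000 BTU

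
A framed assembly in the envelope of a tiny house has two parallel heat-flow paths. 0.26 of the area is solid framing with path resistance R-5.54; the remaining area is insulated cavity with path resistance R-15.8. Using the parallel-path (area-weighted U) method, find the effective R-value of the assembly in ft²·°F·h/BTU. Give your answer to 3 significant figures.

U_eff = 0.74/15.8 + 0.26/5.54 = 0.04684 + 0.04693 = 0.09377
R_eff = 1/U_eff = 10.66 ft²·°F·h/BTU

10.7 ft²·°F·h/BTU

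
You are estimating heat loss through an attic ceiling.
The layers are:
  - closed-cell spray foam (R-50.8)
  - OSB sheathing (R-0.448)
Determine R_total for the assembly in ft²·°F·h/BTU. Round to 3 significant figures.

51.2 ft²·°F·h/BTU

R_total = 50.8 + 0.448 = 51.25 ft²·°F·h/BTU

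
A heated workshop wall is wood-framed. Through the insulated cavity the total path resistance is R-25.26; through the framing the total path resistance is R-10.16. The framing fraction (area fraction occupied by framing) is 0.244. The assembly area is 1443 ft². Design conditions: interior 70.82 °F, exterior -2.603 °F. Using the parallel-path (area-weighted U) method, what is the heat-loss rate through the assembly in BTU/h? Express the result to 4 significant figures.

U_eff = 0.756/25.26 + 0.244/10.16 = 0.029929 + 0.024016 = 0.053944
R_eff = 1/U_eff = 18.538 ft²·°F·h/BTU
Q = 1443 × (70.82 − (-2.603)) / 18.538 = 5715.4 BTU/h

5715 BTU/h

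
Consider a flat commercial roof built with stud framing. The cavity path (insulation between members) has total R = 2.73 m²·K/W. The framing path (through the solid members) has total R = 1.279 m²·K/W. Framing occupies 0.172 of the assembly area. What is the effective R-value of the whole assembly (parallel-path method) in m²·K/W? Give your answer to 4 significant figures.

U_eff = 0.828/2.73 + 0.172/1.279 = 0.3033 + 0.13448 = 0.43778
R_eff = 1/U_eff = 2.2843 m²·K/W

2.284 m²·K/W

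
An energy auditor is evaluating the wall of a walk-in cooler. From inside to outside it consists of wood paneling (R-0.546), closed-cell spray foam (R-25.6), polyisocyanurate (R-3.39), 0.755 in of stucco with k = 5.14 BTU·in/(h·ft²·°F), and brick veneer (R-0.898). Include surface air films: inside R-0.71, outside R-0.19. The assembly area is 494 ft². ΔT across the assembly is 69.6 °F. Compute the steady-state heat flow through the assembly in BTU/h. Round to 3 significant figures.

0.755/5.14 = 0.1469
R_total = 0.71 + 0.546 + 25.6 + 3.39 + 0.1469 + 0.898 + 0.19 = 31.48 ft²·°F·h/BTU
Q = A·ΔT/R = 494 × 69.6 / 31.48 = 1092 BTU/h

1090 BTU/h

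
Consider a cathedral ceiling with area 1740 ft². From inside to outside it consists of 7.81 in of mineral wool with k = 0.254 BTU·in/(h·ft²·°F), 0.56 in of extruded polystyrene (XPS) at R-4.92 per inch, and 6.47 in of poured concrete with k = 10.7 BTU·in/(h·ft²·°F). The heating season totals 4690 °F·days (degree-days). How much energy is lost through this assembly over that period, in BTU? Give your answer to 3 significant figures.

7.81/0.254 = 30.75
0.56 × 4.92 = 2.755
6.47/10.7 = 0.6047
R_total = 30.75 + 2.755 + 0.6047 = 34.11 ft²·°F·h/BTU
E = A × HDD × 24 / R = 1740 × 4690 × 24 / 34.11 = 5742000 BTU

5740000 BTU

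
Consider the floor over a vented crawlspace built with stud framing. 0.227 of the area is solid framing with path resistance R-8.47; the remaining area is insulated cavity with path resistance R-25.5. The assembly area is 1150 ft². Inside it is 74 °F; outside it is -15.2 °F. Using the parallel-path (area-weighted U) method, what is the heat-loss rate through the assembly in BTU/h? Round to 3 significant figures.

5860 BTU/h

U_eff = 0.773/25.5 + 0.227/8.47 = 0.03031 + 0.0268 = 0.05711
R_eff = 1/U_eff = 17.51 ft²·°F·h/BTU
Q = 1150 × (74 − (-15.2)) / 17.51 = 5859 BTU/h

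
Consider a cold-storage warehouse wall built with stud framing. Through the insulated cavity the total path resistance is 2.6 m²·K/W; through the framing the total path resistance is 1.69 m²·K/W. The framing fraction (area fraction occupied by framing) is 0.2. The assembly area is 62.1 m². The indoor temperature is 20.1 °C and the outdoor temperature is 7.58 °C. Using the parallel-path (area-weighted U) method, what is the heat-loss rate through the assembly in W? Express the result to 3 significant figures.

U_eff = 0.8/2.6 + 0.2/1.69 = 0.3077 + 0.1183 = 0.426
R_eff = 1/U_eff = 2.347 m²·K/W
Q = 62.1 × (20.1 − 7.58) / 2.347 = 331.2 W

331 W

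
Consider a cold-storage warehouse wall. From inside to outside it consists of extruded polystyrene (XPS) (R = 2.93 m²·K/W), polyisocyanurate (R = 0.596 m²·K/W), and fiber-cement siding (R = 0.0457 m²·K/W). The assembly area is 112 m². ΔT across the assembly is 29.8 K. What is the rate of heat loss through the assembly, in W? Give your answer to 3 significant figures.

R_total = 2.93 + 0.596 + 0.0457 = 3.572 m²·K/W
Q = A·ΔT/R = 112 × 29.8 / 3.572 = 934.5 W

934 W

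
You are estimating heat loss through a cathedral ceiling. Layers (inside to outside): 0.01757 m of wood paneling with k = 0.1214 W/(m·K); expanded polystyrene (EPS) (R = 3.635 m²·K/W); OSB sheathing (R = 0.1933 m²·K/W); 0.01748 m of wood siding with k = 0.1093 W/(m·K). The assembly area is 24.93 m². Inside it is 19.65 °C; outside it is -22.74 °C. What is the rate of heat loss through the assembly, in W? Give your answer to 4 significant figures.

0.01757/0.1214 = 0.14473
0.01748/0.1093 = 0.15993
R_total = 0.14473 + 3.635 + 0.1933 + 0.15993 = 4.133 m²·K/W
Q = A·ΔT/R = 24.93 × (19.65 − (-22.74)) / 4.133 = 255.7 W

255.7 W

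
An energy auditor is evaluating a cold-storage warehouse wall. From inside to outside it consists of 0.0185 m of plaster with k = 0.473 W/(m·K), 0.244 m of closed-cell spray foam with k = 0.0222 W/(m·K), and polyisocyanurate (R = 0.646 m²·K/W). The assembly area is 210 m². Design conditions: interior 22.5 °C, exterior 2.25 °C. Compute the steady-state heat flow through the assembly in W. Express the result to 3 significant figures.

364 W

0.0185/0.473 = 0.03911
0.244/0.0222 = 10.99
R_total = 0.03911 + 10.99 + 0.646 = 11.68 m²·K/W
Q = A·ΔT/R = 210 × (22.5 − 2.25) / 11.68 = 364.2 W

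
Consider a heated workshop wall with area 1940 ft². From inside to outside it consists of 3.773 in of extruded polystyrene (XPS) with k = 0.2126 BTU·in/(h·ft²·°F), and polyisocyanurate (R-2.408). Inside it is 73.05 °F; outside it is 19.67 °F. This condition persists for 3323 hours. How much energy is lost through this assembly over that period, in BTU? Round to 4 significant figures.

3.773/0.2126 = 17.747
R_total = 17.747 + 2.408 = 20.155 ft²·°F·h/BTU
Q = 1940 × (73.05 − 19.67) / 20.155 = 5138.1 BTU/h
E = 5138.1 × 3323 = 17074000 BTU

17070000 BTU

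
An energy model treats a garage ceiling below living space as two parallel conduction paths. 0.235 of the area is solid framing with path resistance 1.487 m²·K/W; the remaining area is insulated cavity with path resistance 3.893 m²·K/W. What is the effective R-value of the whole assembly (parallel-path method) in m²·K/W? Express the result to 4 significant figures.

2.821 m²·K/W

U_eff = 0.765/3.893 + 0.235/1.487 = 0.19651 + 0.15804 = 0.35454
R_eff = 1/U_eff = 2.8205 m²·K/W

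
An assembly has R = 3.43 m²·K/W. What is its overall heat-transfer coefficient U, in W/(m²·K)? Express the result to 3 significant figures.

0.292 W/(m²·K)

U = 1/R = 1/3.43 = 0.2915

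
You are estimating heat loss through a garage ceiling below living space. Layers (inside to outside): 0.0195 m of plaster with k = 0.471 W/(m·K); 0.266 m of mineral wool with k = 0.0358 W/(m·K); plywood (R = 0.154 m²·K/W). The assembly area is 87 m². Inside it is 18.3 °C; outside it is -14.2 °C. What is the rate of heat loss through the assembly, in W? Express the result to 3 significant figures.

371 W

0.0195/0.471 = 0.0414
0.266/0.0358 = 7.43
R_total = 0.0414 + 7.43 + 0.154 = 7.626 m²·K/W
Q = A·ΔT/R = 87 × (18.3 − (-14.2)) / 7.626 = 370.8 W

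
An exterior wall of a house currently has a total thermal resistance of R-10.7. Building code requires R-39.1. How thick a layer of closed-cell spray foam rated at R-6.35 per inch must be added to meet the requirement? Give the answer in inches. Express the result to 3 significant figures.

4.47 in

ΔR = 39.1 − 10.7 = 28.4 ft²·°F·h/BTU
L = ΔR / (R/in) = 28.4/6.35 = 4.472 in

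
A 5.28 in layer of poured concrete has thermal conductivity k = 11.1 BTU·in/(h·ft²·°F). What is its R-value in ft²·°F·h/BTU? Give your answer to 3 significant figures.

0.476 ft²·°F·h/BTU

R = L/k = 5.28/11.1 = 0.4757 ft²·°F·h/BTU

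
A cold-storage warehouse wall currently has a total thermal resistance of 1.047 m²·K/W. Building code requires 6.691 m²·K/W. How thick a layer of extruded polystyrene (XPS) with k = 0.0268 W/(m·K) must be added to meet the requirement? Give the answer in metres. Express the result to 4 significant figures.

ΔR = 6.691 − 1.047 = 5.644 m²·K/W
L = ΔR × k = 5.644 × 0.0268 = 0.15126 m

0.1513 m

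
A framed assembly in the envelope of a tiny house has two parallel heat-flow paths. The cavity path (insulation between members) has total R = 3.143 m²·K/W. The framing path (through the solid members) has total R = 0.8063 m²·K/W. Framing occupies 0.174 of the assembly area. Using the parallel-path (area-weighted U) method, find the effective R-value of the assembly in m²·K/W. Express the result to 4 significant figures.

U_eff = 0.826/3.143 + 0.174/0.8063 = 0.26281 + 0.2158 = 0.47861
R_eff = 1/U_eff = 2.0894 m²·K/W

2.089 m²·K/W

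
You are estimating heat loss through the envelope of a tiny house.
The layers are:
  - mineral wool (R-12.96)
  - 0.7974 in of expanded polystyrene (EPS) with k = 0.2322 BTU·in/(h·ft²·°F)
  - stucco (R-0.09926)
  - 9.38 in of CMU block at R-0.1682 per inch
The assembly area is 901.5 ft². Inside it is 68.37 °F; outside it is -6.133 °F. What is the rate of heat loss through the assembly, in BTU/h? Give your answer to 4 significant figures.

0.7974/0.2322 = 3.4341
9.38 × 0.1682 = 1.5777
R_total = 12.96 + 3.4341 + 0.09926 + 1.5777 = 18.071 ft²·°F·h/BTU
Q = A·ΔT/R = 901.5 × (68.37 − (-6.133)) / 18.071 = 3716.7 BTU/h

3717 BTU/h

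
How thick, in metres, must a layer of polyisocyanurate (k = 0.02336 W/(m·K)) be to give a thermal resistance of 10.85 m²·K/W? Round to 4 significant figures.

L = R·k = 10.85 × 0.02336 = 0.25346 m

0.2535 m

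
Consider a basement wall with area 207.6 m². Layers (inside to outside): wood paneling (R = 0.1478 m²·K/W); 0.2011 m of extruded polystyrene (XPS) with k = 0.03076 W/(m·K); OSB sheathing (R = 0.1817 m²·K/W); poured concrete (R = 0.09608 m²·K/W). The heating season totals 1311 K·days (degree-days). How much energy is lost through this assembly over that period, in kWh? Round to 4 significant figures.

938.1 kWh

0.2011/0.03076 = 6.5377
R_total = 0.1478 + 6.5377 + 0.1817 + 0.09608 = 6.9633 m²·K/W
E = A × HDD × 24 / R / 1000 = 207.6 × 1311 × 24 / 6.9633 / 1000 = 938.05 kWh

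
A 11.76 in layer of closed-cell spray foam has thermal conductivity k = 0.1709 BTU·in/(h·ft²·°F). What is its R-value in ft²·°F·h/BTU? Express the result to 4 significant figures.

R = L/k = 11.76/0.1709 = 68.812 ft²·°F·h/BTU

68.81 ft²·°F·h/BTU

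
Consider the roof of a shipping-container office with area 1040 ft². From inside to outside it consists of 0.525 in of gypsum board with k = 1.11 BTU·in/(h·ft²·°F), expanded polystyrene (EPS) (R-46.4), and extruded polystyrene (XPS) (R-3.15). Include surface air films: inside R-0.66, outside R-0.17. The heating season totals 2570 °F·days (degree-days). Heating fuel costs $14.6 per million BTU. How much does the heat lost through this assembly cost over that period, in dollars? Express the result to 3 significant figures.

0.525/1.11 = 0.473
R_total = 0.66 + 0.473 + 46.4 + 3.15 + 0.17 = 50.85 ft²·°F·h/BTU
E = A × HDD × 24 / R = 1040 × 2570 × 24 / 50.85 = 1261000 BTU
Cost = 1261000/10⁶ × 14.6 = $18.42

18.4 dollars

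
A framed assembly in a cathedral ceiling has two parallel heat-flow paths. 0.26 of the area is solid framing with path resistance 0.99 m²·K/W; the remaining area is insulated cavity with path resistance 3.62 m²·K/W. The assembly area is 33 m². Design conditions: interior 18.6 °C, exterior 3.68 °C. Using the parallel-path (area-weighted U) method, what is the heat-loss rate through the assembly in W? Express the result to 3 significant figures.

U_eff = 0.74/3.62 + 0.26/0.99 = 0.2044 + 0.2626 = 0.467
R_eff = 1/U_eff = 2.141 m²·K/W
Q = 33 × (18.6 − 3.68) / 2.141 = 230 W

230 W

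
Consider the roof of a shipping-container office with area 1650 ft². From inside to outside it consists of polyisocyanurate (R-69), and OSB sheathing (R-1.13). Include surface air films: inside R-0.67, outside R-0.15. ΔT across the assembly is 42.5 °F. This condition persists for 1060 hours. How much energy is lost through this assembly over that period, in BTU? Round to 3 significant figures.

1050000 BTU

R_total = 0.67 + 69 + 1.13 + 0.15 = 70.95 ft²·°F·h/BTU
Q = 1650 × 42.5 / 70.95 = 988.4 BTU/h
E = 988.4 × 1060 = 1048000 BTU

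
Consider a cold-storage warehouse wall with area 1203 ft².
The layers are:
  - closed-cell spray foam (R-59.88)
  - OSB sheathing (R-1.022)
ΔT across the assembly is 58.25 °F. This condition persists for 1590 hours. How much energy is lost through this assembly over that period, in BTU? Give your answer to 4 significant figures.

R_total = 59.88 + 1.022 = 60.902 ft²·°F·h/BTU
Q = 1203 × 58.25 / 60.902 = 1150.6 BTU/h
E = 1150.6 × 1590 = 1829500 BTU

1829000 BTU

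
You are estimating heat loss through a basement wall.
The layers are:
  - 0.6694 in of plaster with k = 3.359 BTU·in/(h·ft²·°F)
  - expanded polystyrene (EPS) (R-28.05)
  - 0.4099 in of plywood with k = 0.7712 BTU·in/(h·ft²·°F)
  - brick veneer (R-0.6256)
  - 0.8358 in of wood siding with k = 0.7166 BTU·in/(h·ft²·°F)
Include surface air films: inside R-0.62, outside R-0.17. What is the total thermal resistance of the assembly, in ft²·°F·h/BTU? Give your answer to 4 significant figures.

0.6694/3.359 = 0.19929
0.4099/0.7712 = 0.53151
0.8358/0.7166 = 1.1663
R_total = 0.62 + 0.19929 + 28.05 + 0.53151 + 0.6256 + 1.1663 + 0.17 = 31.363 ft²·°F·h/BTU

31.36 ft²·°F·h/BTU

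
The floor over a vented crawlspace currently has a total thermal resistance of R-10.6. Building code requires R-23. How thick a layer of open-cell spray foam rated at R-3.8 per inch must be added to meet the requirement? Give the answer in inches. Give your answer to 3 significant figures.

3.26 in

ΔR = 23 − 10.6 = 12.4 ft²·°F·h/BTU
L = ΔR / (R/in) = 12.4/3.8 = 3.263 in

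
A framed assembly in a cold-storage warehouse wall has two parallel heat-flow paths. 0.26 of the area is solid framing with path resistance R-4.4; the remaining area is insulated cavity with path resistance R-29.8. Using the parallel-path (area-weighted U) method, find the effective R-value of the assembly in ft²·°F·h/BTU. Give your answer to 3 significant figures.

11.9 ft²·°F·h/BTU

U_eff = 0.74/29.8 + 0.26/4.4 = 0.02483 + 0.05909 = 0.08392
R_eff = 1/U_eff = 11.92 ft²·°F·h/BTU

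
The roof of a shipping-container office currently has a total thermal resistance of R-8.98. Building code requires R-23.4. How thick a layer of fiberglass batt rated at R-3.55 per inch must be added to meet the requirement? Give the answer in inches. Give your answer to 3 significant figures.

4.06 in

ΔR = 23.4 − 8.98 = 14.42 ft²·°F·h/BTU
L = ΔR / (R/in) = 14.42/3.55 = 4.062 in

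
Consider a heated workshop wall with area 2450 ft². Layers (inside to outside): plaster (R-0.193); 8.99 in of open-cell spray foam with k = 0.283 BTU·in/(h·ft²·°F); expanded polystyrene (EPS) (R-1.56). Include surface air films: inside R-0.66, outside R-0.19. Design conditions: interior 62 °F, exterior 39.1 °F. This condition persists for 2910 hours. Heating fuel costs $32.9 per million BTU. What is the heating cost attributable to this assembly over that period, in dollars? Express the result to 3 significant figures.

8.99/0.283 = 31.77
R_total = 0.66 + 0.193 + 31.77 + 1.56 + 0.19 = 34.37 ft²·°F·h/BTU
Q = 2450 × (62 − 39.1) / 34.37 = 1632 BTU/h
E = 1632 × 2910 = 4750000 BTU
Cost = 4750000/10⁶ × 32.9 = $156.3

156 dollars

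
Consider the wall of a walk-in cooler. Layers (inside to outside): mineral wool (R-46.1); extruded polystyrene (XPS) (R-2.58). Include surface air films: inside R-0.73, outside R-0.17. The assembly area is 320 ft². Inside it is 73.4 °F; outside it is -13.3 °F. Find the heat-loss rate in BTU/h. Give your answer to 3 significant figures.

R_total = 0.73 + 46.1 + 2.58 + 0.17 = 49.58 ft²·°F·h/BTU
Q = A·ΔT/R = 320 × (73.4 − (-13.3)) / 49.58 = 559.6 BTU/h

560 BTU/h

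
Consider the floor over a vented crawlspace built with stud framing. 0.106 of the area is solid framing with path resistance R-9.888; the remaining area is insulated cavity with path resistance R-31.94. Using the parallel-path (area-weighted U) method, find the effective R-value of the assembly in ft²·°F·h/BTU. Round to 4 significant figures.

U_eff = 0.894/31.94 + 0.106/9.888 = 0.02799 + 0.01072 = 0.03871
R_eff = 1/U_eff = 25.833 ft²·°F·h/BTU

25.83 ft²·°F·h/BTU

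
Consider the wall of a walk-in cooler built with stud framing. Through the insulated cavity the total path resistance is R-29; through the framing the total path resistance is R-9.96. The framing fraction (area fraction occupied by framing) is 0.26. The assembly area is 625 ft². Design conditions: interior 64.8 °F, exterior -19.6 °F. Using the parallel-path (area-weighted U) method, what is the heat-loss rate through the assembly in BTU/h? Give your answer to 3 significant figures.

U_eff = 0.74/29 + 0.26/9.96 = 0.02552 + 0.0261 = 0.05162
R_eff = 1/U_eff = 19.37 ft²·°F·h/BTU
Q = 625 × (64.8 − (-19.6)) / 19.37 = 2723 BTU/h

2720 BTU/h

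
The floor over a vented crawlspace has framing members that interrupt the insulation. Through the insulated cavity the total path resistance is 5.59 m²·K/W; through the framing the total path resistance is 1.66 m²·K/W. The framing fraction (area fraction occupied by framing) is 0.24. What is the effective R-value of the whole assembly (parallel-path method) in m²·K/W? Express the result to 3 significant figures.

U_eff = 0.76/5.59 + 0.24/1.66 = 0.136 + 0.1446 = 0.2805
R_eff = 1/U_eff = 3.565 m²·K/W

3.56 m²·K/W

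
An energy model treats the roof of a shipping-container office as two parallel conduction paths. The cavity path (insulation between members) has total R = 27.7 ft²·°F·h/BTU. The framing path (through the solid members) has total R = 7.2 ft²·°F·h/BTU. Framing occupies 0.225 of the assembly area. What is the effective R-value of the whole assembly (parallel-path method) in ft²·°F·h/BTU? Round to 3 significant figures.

16.9 ft²·°F·h/BTU

U_eff = 0.775/27.7 + 0.225/7.2 = 0.02798 + 0.03125 = 0.05923
R_eff = 1/U_eff = 16.88 ft²·°F·h/BTU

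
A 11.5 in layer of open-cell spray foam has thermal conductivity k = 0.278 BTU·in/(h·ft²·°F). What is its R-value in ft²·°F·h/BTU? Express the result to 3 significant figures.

41.4 ft²·°F·h/BTU

R = L/k = 11.5/0.278 = 41.37 ft²·°F·h/BTU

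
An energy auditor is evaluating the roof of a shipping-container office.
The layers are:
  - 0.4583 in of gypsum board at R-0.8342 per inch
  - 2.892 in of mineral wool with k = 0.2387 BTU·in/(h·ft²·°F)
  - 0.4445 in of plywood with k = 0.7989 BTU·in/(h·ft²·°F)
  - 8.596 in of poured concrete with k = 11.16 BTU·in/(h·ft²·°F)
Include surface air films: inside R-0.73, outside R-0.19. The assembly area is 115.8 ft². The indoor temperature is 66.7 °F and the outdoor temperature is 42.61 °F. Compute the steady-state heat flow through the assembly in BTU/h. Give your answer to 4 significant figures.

189.2 BTU/h

0.4583 × 0.8342 = 0.38231
2.892/0.2387 = 12.116
0.4445/0.7989 = 0.55639
8.596/11.16 = 0.77025
R_total = 0.73 + 0.38231 + 12.116 + 0.55639 + 0.77025 + 0.19 = 14.745 ft²·°F·h/BTU
Q = A·ΔT/R = 115.8 × (66.7 − 42.61) / 14.745 = 189.2 BTU/h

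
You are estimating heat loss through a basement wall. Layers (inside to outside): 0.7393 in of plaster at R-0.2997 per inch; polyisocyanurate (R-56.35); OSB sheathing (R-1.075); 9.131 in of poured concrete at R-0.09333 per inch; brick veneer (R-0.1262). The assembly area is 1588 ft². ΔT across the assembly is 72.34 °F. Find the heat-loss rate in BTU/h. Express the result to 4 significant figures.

0.7393 × 0.2997 = 0.22157
9.131 × 0.09333 = 0.8522
R_total = 0.22157 + 56.35 + 1.075 + 0.8522 + 0.1262 = 58.625 ft²·°F·h/BTU
Q = A·ΔT/R = 1588 × 72.34 / 58.625 = 1959.5 BTU/h

1960 BTU/h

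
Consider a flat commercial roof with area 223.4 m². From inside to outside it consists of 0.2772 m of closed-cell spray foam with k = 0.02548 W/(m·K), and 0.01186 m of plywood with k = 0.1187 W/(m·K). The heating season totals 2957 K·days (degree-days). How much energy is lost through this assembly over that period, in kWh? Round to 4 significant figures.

0.2772/0.02548 = 10.879
0.01186/0.1187 = 0.099916
R_total = 10.879 + 0.099916 = 10.979 m²·K/W
E = A × HDD × 24 / R / 1000 = 223.4 × 2957 × 24 / 10.979 / 1000 = 1444 kWh

1444 kWh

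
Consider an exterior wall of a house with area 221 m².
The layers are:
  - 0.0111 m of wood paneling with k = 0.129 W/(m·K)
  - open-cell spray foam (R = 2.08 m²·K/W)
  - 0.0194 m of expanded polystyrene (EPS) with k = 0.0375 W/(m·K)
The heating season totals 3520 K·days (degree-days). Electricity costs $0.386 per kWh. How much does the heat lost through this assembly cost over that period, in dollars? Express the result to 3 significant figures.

0.0111/0.129 = 0.08605
0.0194/0.0375 = 0.5173
R_total = 0.08605 + 2.08 + 0.5173 = 2.683 m²·K/W
E = A × HDD × 24 / R / 1000 = 221 × 3520 × 24 / 2.683 / 1000 = 6958 kWh
Cost = 6958 × 0.386 = $2686

2690 dollars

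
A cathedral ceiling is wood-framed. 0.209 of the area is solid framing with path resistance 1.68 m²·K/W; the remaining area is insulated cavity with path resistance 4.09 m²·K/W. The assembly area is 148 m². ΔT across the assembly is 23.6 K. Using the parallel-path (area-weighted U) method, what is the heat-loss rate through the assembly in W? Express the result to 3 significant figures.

U_eff = 0.791/4.09 + 0.209/1.68 = 0.1934 + 0.1244 = 0.3178
R_eff = 1/U_eff = 3.147 m²·K/W
Q = 148 × 23.6 / 3.147 = 1110 W

1110 W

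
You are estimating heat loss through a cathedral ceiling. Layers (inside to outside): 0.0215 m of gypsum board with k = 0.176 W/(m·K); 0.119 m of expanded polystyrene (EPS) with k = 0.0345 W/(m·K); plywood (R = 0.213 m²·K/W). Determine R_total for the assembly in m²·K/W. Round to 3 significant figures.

3.78 m²·K/W

0.0215/0.176 = 0.1222
0.119/0.0345 = 3.449
R_total = 0.1222 + 3.449 + 0.213 = 3.784 m²·K/W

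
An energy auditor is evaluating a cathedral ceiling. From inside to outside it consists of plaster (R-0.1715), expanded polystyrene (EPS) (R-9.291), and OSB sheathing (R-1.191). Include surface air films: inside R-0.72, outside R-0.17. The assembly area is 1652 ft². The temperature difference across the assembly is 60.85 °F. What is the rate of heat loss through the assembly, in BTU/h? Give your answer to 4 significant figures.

R_total = 0.72 + 0.1715 + 9.291 + 1.191 + 0.17 = 11.543 ft²·°F·h/BTU
Q = A·ΔT/R = 1652 × 60.85 / 11.543 = 8708.3 BTU/h

8708 BTU/h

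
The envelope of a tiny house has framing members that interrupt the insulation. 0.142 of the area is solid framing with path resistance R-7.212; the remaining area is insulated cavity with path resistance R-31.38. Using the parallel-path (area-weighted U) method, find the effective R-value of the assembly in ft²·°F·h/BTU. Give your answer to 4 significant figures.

21.26 ft²·°F·h/BTU

U_eff = 0.858/31.38 + 0.142/7.212 = 0.027342 + 0.019689 = 0.047032
R_eff = 1/U_eff = 21.262 ft²·°F·h/BTU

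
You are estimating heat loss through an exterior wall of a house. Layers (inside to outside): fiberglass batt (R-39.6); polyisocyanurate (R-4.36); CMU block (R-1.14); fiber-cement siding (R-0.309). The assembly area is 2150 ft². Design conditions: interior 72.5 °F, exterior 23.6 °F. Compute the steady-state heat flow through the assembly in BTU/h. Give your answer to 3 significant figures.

R_total = 39.6 + 4.36 + 1.14 + 0.309 = 45.41 ft²·°F·h/BTU
Q = A·ΔT/R = 2150 × (72.5 − 23.6) / 45.41 = 2315 BTU/h

2320 BTU/h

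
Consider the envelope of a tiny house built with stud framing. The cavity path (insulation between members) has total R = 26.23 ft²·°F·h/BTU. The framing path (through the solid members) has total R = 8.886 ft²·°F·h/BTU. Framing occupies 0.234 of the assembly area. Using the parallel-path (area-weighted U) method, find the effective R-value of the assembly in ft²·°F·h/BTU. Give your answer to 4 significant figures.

18.01 ft²·°F·h/BTU

U_eff = 0.766/26.23 + 0.234/8.886 = 0.029203 + 0.026334 = 0.055537
R_eff = 1/U_eff = 18.006 ft²·°F·h/BTU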